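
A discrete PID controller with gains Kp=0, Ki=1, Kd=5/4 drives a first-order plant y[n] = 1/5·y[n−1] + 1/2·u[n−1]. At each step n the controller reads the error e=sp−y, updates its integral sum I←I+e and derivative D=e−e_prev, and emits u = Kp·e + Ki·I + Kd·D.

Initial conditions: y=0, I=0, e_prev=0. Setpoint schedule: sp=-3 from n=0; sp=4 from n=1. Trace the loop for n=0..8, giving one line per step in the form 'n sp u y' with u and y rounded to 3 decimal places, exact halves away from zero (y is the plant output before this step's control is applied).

0 -3 -6.750 0.000
1 4 17.344 -3.375
2 4 -13.837 7.997
3 4 26.342 -5.319
4 4 -20.193 12.107
5 4 37.993 -7.675
6 4 -31.617 17.461
7 4 53.341 -12.316
8 4 -49.742 24.207

(exact arithmetic carried between steps; '≈' marks a value shown rounded to 6 d.p. or computed from one; I and e_prev carry over from the previous line; the table rounds u and y to 3 d.p., halves away from zero)
n=0: y=0, sp=-3, e=sp−y=-3; I=-3, D=e−e_prev=-3; u=0·(-3)+1·(-3)+5/4·(-3)=-6.75; next y=1/5·0+1/2·(-6.75)=-3.375
n=1: y=-3.375, sp=4, e=sp−y=7.375; I=4.375, D=e−e_prev=10.375; u=0·7.375+1·4.375+5/4·10.375=17.34375; next y=1/5·(-3.375)+1/2·17.34375=7.996875
n=2: y=7.996875, sp=4, e=sp−y=-3.996875; I=0.378125, D=e−e_prev=-11.371875; u=0·(-3.996875)+1·0.378125+5/4·(-11.371875)≈-13.836719; next y=1/5·7.996875+1/2·(-13.836719)≈-5.318984
n=3: y≈-5.318984, sp=4, e=sp−y≈9.318984; I≈9.697109, D=e−e_prev≈13.315859; u=0·9.318984+1·9.697109+5/4·13.315859≈26.341934; next y=1/5·(-5.318984)+1/2·26.341934≈12.107170
n=4: y≈12.107170, sp=4, e=sp−y≈-8.107170; I≈1.589939, D=e−e_prev≈-17.426154; u=0·(-8.107170)+1·1.589939+5/4·(-17.426154)≈-20.192753; next y=1/5·12.107170+1/2·(-20.192753)≈-7.674943
n=5: y≈-7.674943, sp=4, e=sp−y≈11.674943; I≈13.264882, D=e−e_prev≈19.782113; u=0·11.674943+1·13.264882+5/4·19.782113≈37.992523; next y=1/5·(-7.674943)+1/2·37.992523≈17.461273
n=6: y≈17.461273, sp=4, e=sp−y≈-13.461273; I≈-0.196391, D=e−e_prev≈-25.136216; u=0·(-13.461273)+1·(-0.196391)+5/4·(-25.136216)≈-31.616660; next y=1/5·17.461273+1/2·(-31.616660)≈-12.316076
n=7: y≈-12.316076, sp=4, e=sp−y≈16.316076; I≈16.119685, D=e−e_prev≈29.777349; u=0·16.316076+1·16.119685+5/4·29.777349≈53.341370; next y=1/5·(-12.316076)+1/2·53.341370≈24.207470
n=8: y≈24.207470, sp=4, e=sp−y≈-20.207470; I≈-4.087785, D=e−e_prev≈-36.523546; u=0·(-20.207470)+1·(-4.087785)+5/4·(-36.523546)≈-49.742217; next y=1/5·24.207470+1/2·(-49.742217)≈-20.029615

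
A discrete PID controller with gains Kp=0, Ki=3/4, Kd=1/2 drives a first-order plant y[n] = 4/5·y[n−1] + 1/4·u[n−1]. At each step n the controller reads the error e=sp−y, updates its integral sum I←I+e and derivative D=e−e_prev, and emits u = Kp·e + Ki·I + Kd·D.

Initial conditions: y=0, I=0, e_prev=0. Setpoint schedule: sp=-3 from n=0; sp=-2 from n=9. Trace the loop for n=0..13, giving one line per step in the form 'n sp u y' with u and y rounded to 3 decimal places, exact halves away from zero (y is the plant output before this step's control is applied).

(exact arithmetic carried between steps; '≈' marks a value shown rounded to 6 d.p. or computed from one; I and e_prev carry over from the previous line; the table rounds u and y to 3 d.p., halves away from zero)
n=0: y=0, sp=-3, e=sp−y=-3; I=-3, D=e−e_prev=-3; u=0·(-3)+3/4·(-3)+1/2·(-3)=-3.75; next y=4/5·0+1/4·(-3.75)=-0.9375
n=1: y=-0.9375, sp=-3, e=sp−y=-2.0625; I=-5.0625, D=e−e_prev=0.9375; u=0·(-2.0625)+3/4·(-5.0625)+1/2·0.9375=-3.328125; next y=4/5·(-0.9375)+1/4·(-3.328125)≈-1.582031
n=2: y≈-1.582031, sp=-3, e=sp−y≈-1.417969; I≈-6.480469, D=e−e_prev≈0.644531; u=0·(-1.417969)+3/4·(-6.480469)+1/2·0.644531≈-4.538086; next y=4/5·(-1.582031)+1/4·(-4.538086)≈-2.400146
n=3: y≈-2.400146, sp=-3, e=sp−y≈-0.599854; I≈-7.080322, D=e−e_prev≈0.818115; u=0·(-0.599854)+3/4·(-7.080322)+1/2·0.818115≈-4.901184; next y=4/5·(-2.400146)+1/4·(-4.901184)≈-3.145413
n=4: y≈-3.145413, sp=-3, e=sp−y≈0.145413; I≈-6.934909, D=e−e_prev≈0.745267; u=0·0.145413+3/4·(-6.934909)+1/2·0.745267≈-4.828548; next y=4/5·(-3.145413)+1/4·(-4.828548)≈-3.723468
n=5: y≈-3.723468, sp=-3, e=sp−y≈0.723468; I≈-6.211441, D=e−e_prev≈0.578054; u=0·0.723468+3/4·(-6.211441)+1/2·0.578054≈-4.369554; next y=4/5·(-3.723468)+1/4·(-4.369554)≈-4.071163
n=6: y≈-4.071163, sp=-3, e=sp−y≈1.071163; I≈-5.140279, D=e−e_prev≈0.347695; u=0·1.071163+3/4·(-5.140279)+1/2·0.347695≈-3.681362; next y=4/5·(-4.071163)+1/4·(-3.681362)≈-4.177270
n=7: y≈-4.177270, sp=-3, e=sp−y≈1.177270; I≈-3.963008, D=e−e_prev≈0.106108; u=0·1.177270+3/4·(-3.963008)+1/2·0.106108≈-2.919202; next y=4/5·(-4.177270)+1/4·(-2.919202)≈-4.071617
n=8: y≈-4.071617, sp=-3, e=sp−y≈1.071617; I≈-2.891391, D=e−e_prev≈-0.105654; u=0·1.071617+3/4·(-2.891391)+1/2·(-0.105654)≈-2.221370; next y=4/5·(-4.071617)+1/4·(-2.221370)≈-3.812636
n=9: y≈-3.812636, sp=-2, e=sp−y≈1.812636; I≈-1.078755, D=e−e_prev≈0.741019; u=0·1.812636+3/4·(-1.078755)+1/2·0.741019≈-0.438557; next y=4/5·(-3.812636)+1/4·(-0.438557)≈-3.159748
n=10: y≈-3.159748, sp=-2, e=sp−y≈1.159748; I≈0.080993, D=e−e_prev≈-0.652888; u=0·1.159748+3/4·0.080993+1/2·(-0.652888)≈-0.265699; next y=4/5·(-3.159748)+1/4·(-0.265699)≈-2.594223
n=11: y≈-2.594223, sp=-2, e=sp−y≈0.594223; I≈0.675216, D=e−e_prev≈-0.565525; u=0·0.594223+3/4·0.675216+1/2·(-0.565525)≈0.223650; next y=4/5·(-2.594223)+1/4·0.223650≈-2.019466
n=12: y≈-2.019466, sp=-2, e=sp−y≈0.019466; I≈0.694682, D=e−e_prev≈-0.574757; u=0·0.019466+3/4·0.694682+1/2·(-0.574757)≈0.233633; next y=4/5·(-2.019466)+1/4·0.233633≈-1.557165
n=13: y≈-1.557165, sp=-2, e=sp−y≈-0.442835; I≈0.251847, D=e−e_prev≈-0.462302; u=0·(-0.442835)+3/4·0.251847+1/2·(-0.462302)≈-0.042265; next y=4/5·(-1.557165)+1/4·(-0.042265)≈-1.256298

0 -3 -3.750 0.000
1 -3 -3.328 -0.938
2 -3 -4.538 -1.582
3 -3 -4.901 -2.400
4 -3 -4.829 -3.145
5 -3 -4.370 -3.723
6 -3 -3.681 -4.071
7 -3 -2.919 -4.177
8 -3 -2.221 -4.072
9 -2 -0.439 -3.813
10 -2 -0.266 -3.160
11 -2 0.224 -2.594
12 -2 0.234 -2.019
13 -2 -0.042 -1.557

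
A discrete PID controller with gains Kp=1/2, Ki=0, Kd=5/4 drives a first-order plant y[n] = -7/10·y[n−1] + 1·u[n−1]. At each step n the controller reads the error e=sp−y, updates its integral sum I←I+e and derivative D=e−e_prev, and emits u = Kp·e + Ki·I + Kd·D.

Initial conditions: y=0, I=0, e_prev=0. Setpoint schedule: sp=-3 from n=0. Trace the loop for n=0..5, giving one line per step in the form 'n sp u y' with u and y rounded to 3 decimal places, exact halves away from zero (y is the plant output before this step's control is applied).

0 -3 -5.250 0.000
1 -3 7.688 -5.250
2 -3 -27.947 11.363
3 -3 75.529 -35.901
4 -3 -222.530 100.660
5 -3 637.060 -292.992

(exact arithmetic carried between steps; '≈' marks a value shown rounded to 6 d.p. or computed from one; I and e_prev carry over from the previous line; the table rounds u and y to 3 d.p., halves away from zero)
n=0: y=0, sp=-3, e=sp−y=-3; I=-3, D=e−e_prev=-3; u=1/2·(-3)+0·(-3)+5/4·(-3)=-5.25; next y=-7/10·0+1·(-5.25)=-5.25
n=1: y=-5.25, sp=-3, e=sp−y=2.25; I=-0.75, D=e−e_prev=5.25; u=1/2·2.25+0·(-0.75)+5/4·5.25=7.6875; next y=-7/10·(-5.25)+1·7.6875=11.3625
n=2: y=11.3625, sp=-3, e=sp−y=-14.3625; I=-15.1125, D=e−e_prev=-16.6125; u=1/2·(-14.3625)+0·(-15.1125)+5/4·(-16.6125)=-27.946875; next y=-7/10·11.3625+1·(-27.946875)=-35.900625
n=3: y=-35.900625, sp=-3, e=sp−y=32.900625; I=17.788125, D=e−e_prev=47.263125; u=1/2·32.900625+0·17.788125+5/4·47.263125≈75.529219; next y=-7/10·(-35.900625)+1·75.529219≈100.659656
n=4: y≈100.659656, sp=-3, e=sp−y≈-103.659656; I≈-85.871531, D=e−e_prev≈-136.560281; u=1/2·(-103.659656)+0·(-85.871531)+5/4·(-136.560281)≈-222.530180; next y=-7/10·100.659656+1·(-222.530180)≈-292.991939
n=5: y≈-292.991939, sp=-3, e=sp−y≈289.991939; I≈204.120408, D=e−e_prev≈393.651595; u=1/2·289.991939+0·204.120408+5/4·393.651595≈637.060464; next y=-7/10·(-292.991939)+1·637.060464≈842.154821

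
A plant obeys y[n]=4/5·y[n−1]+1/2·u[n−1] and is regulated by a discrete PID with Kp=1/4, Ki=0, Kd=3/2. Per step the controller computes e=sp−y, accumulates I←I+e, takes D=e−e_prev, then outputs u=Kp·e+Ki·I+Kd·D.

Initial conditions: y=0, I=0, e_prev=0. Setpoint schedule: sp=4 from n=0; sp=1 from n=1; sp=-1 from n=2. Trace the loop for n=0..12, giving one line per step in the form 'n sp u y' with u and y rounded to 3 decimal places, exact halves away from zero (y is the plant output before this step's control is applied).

0 4 7.000 0.000
1 1 -10.375 3.500
2 -1 6.178 -2.388
3 -1 -5.895 1.179
4 -1 5.026 -2.004
5 -1 -4.848 0.910
6 -1 4.083 -1.696
7 -1 -3.992 0.684
8 -1 3.312 -1.449
9 -1 -3.292 0.497
10 -1 2.681 -1.249
11 -1 -2.720 0.341
12 -1 2.164 -1.087

(exact arithmetic carried between steps; '≈' marks a value shown rounded to 6 d.p. or computed from one; I and e_prev carry over from the previous line; the table rounds u and y to 3 d.p., halves away from zero)
n=0: y=0, sp=4, e=sp−y=4; I=4, D=e−e_prev=4; u=1/4·4+0·4+3/2·4=7; next y=4/5·0+1/2·7=3.5
n=1: y=3.5, sp=1, e=sp−y=-2.5; I=1.5, D=e−e_prev=-6.5; u=1/4·(-2.5)+0·1.5+3/2·(-6.5)=-10.375; next y=4/5·3.5+1/2·(-10.375)=-2.3875
n=2: y=-2.3875, sp=-1, e=sp−y=1.3875; I=2.8875, D=e−e_prev=3.8875; u=1/4·1.3875+0·2.8875+3/2·3.8875=6.178125; next y=4/5·(-2.3875)+1/2·6.178125≈1.179063
n=3: y≈1.179063, sp=-1, e=sp−y≈-2.179063; I≈0.708438, D=e−e_prev≈-3.566563; u=1/4·(-2.179063)+0·0.708438+3/2·(-3.566563)≈-5.894609; next y=4/5·1.179063+1/2·(-5.894609)≈-2.004055
n=4: y≈-2.004055, sp=-1, e=sp−y≈1.004055; I≈1.712492, D=e−e_prev≈3.183117; u=1/4·1.004055+0·1.712492+3/2·3.183117≈5.025689; next y=4/5·(-2.004055)+1/2·5.025689≈0.909601
n=5: y≈0.909601, sp=-1, e=sp−y≈-1.909601; I≈-0.197109, D=e−e_prev≈-2.913656; u=1/4·(-1.909601)+0·(-0.197109)+3/2·(-2.913656)≈-4.847884; next y=4/5·0.909601+1/2·(-4.847884)≈-1.696261
n=6: y≈-1.696261, sp=-1, e=sp−y≈0.696261; I≈0.499152, D=e−e_prev≈2.605862; u=1/4·0.696261+0·0.499152+3/2·2.605862≈4.082858; next y=4/5·(-1.696261)+1/2·4.082858≈0.684420
n=7: y≈0.684420, sp=-1, e=sp−y≈-1.684420; I≈-1.185268, D=e−e_prev≈-2.380681; u=1/4·(-1.684420)+0·(-1.185268)+3/2·(-2.380681)≈-3.992127; next y=4/5·0.684420+1/2·(-3.992127)≈-1.448527
n=8: y≈-1.448527, sp=-1, e=sp−y≈0.448527; I≈-0.736741, D=e−e_prev≈2.132948; u=1/4·0.448527+0·(-0.736741)+3/2·2.132948≈3.311553; next y=4/5·(-1.448527)+1/2·3.311553≈0.496955
n=9: y≈0.496955, sp=-1, e=sp−y≈-1.496955; I≈-2.233695, D=e−e_prev≈-1.945482; u=1/4·(-1.496955)+0·(-2.233695)+3/2·(-1.945482)≈-3.292462; next y=4/5·0.496955+1/2·(-3.292462)≈-1.248667
n=10: y≈-1.248667, sp=-1, e=sp−y≈0.248667; I≈-1.985028, D=e−e_prev≈1.745622; u=1/4·0.248667+0·(-1.985028)+3/2·1.745622≈2.680600; next y=4/5·(-1.248667)+1/2·2.680600≈0.341366
n=11: y≈0.341366, sp=-1, e=sp−y≈-1.341366; I≈-3.326394, D=e−e_prev≈-1.590033; u=1/4·(-1.341366)+0·(-3.326394)+3/2·(-1.590033)≈-2.720391; next y=4/5·0.341366+1/2·(-2.720391)≈-1.087103
n=12: y≈-1.087103, sp=-1, e=sp−y≈0.087103; I≈-3.239292, D=e−e_prev≈1.428469; u=1/4·0.087103+0·(-3.239292)+3/2·1.428469≈2.164479; next y=4/5·(-1.087103)+1/2·2.164479≈0.212557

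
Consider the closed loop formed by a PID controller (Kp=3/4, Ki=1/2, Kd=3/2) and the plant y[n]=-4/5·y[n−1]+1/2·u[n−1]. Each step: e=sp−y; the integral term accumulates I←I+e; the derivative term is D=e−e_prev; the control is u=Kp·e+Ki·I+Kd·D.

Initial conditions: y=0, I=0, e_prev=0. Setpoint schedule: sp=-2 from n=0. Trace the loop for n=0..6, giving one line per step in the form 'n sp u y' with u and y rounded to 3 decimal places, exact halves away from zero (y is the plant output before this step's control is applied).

0 -2 -5.500 0.000
1 -2 4.063 -2.750
2 -2 -18.886 4.231
3 -2 35.383 -12.828
4 -2 -96.942 27.954
5 -2 220.921 -70.834
6 -2 -547.240 167.128

(exact arithmetic carried between steps; '≈' marks a value shown rounded to 6 d.p. or computed from one; I and e_prev carry over from the previous line; the table rounds u and y to 3 d.p., halves away from zero)
n=0: y=0, sp=-2, e=sp−y=-2; I=-2, D=e−e_prev=-2; u=3/4·(-2)+1/2·(-2)+3/2·(-2)=-5.5; next y=-4/5·0+1/2·(-5.5)=-2.75
n=1: y=-2.75, sp=-2, e=sp−y=0.75; I=-1.25, D=e−e_prev=2.75; u=3/4·0.75+1/2·(-1.25)+3/2·2.75=4.0625; next y=-4/5·(-2.75)+1/2·4.0625=4.23125
n=2: y=4.23125, sp=-2, e=sp−y=-6.23125; I=-7.48125, D=e−e_prev=-6.98125; u=3/4·(-6.23125)+1/2·(-7.48125)+3/2·(-6.98125)≈-18.885938; next y=-4/5·4.23125+1/2·(-18.885938)≈-12.827969
n=3: y≈-12.827969, sp=-2, e=sp−y≈10.827969; I≈3.346719, D=e−e_prev≈17.059219; u=3/4·10.827969+1/2·3.346719+3/2·17.059219≈35.383164; next y=-4/5·(-12.827969)+1/2·35.383164≈27.953957
n=4: y≈27.953957, sp=-2, e=sp−y≈-29.953957; I≈-26.607238, D=e−e_prev≈-40.781926; u=3/4·(-29.953957)+1/2·(-26.607238)+3/2·(-40.781926)≈-96.941976; next y=-4/5·27.953957+1/2·(-96.941976)≈-70.834153
n=5: y≈-70.834153, sp=-2, e=sp−y≈68.834153; I≈42.226915, D=e−e_prev≈98.788110; u=3/4·68.834153+1/2·42.226915+3/2·98.788110≈220.921238; next y=-4/5·(-70.834153)+1/2·220.921238≈167.127942
n=6: y≈167.127942, sp=-2, e=sp−y≈-169.127942; I≈-126.901027, D=e−e_prev≈-237.962095; u=3/4·(-169.127942)+1/2·(-126.901027)+3/2·(-237.962095)≈-547.239613; next y=-4/5·167.127942+1/2·(-547.239613)≈-407.322160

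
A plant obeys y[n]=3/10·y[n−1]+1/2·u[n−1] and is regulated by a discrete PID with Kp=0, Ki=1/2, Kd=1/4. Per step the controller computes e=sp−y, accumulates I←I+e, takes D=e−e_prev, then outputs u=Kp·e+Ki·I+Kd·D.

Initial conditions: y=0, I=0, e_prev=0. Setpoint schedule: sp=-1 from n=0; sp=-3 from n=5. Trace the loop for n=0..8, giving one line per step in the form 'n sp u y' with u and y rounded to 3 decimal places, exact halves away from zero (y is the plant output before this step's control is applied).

(exact arithmetic carried between steps; '≈' marks a value shown rounded to 6 d.p. or computed from one; I and e_prev carry over from the previous line; the table rounds u and y to 3 d.p., halves away from zero)
n=0: y=0, sp=-1, e=sp−y=-1; I=-1, D=e−e_prev=-1; u=0·(-1)+1/2·(-1)+1/4·(-1)=-0.75; next y=3/10·0+1/2·(-0.75)=-0.375
n=1: y=-0.375, sp=-1, e=sp−y=-0.625; I=-1.625, D=e−e_prev=0.375; u=0·(-0.625)+1/2·(-1.625)+1/4·0.375=-0.71875; next y=3/10·(-0.375)+1/2·(-0.71875)=-0.471875
n=2: y=-0.471875, sp=-1, e=sp−y=-0.528125; I=-2.153125, D=e−e_prev=0.096875; u=0·(-0.528125)+1/2·(-2.153125)+1/4·0.096875≈-1.052344; next y=3/10·(-0.471875)+1/2·(-1.052344)≈-0.667734
n=3: y≈-0.667734, sp=-1, e=sp−y≈-0.332266; I≈-2.485391, D=e−e_prev≈0.195859; u=0·(-0.332266)+1/2·(-2.485391)+1/4·0.195859≈-1.193730; next y=3/10·(-0.667734)+1/2·(-1.193730)≈-0.797186
n=4: y≈-0.797186, sp=-1, e=sp−y≈-0.202814; I≈-2.688205, D=e−e_prev≈0.129451; u=0·(-0.202814)+1/2·(-2.688205)+1/4·0.129451≈-1.311740; next y=3/10·(-0.797186)+1/2·(-1.311740)≈-0.895026
n=5: y≈-0.895026, sp=-3, e=sp−y≈-2.104974; I≈-4.793180, D=e−e_prev≈-1.902160; u=0·(-2.104974)+1/2·(-4.793180)+1/4·(-1.902160)≈-2.872130; next y=3/10·(-0.895026)+1/2·(-2.872130)≈-1.704573
n=6: y≈-1.704573, sp=-3, e=sp−y≈-1.295427; I≈-6.088607, D=e−e_prev≈0.809547; u=0·(-1.295427)+1/2·(-6.088607)+1/4·0.809547≈-2.841917; next y=3/10·(-1.704573)+1/2·(-2.841917)≈-1.932330
n=7: y≈-1.932330, sp=-3, e=sp−y≈-1.067670; I≈-7.156277, D=e−e_prev≈0.227758; u=0·(-1.067670)+1/2·(-7.156277)+1/4·0.227758≈-3.521199; next y=3/10·(-1.932330)+1/2·(-3.521199)≈-2.340299
n=8: y≈-2.340299, sp=-3, e=sp−y≈-0.659701; I≈-7.815978, D=e−e_prev≈0.407968; u=0·(-0.659701)+1/2·(-7.815978)+1/4·0.407968≈-3.805997; next y=3/10·(-2.340299)+1/2·(-3.805997)≈-2.605088

0 -1 -0.750 0.000
1 -1 -0.719 -0.375
2 -1 -1.052 -0.472
3 -1 -1.194 -0.668
4 -1 -1.312 -0.797
5 -3 -2.872 -0.895
6 -3 -2.842 -1.705
7 -3 -3.521 -1.932
8 -3 -3.806 -2.340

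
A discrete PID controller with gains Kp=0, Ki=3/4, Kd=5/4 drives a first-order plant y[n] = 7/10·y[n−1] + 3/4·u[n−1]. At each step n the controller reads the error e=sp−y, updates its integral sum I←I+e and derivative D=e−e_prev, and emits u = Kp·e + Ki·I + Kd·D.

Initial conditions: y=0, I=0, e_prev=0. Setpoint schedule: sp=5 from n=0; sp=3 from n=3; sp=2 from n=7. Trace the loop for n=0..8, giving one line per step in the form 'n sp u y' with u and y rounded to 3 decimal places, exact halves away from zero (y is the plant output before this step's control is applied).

(exact arithmetic carried between steps; '≈' marks a value shown rounded to 6 d.p. or computed from one; I and e_prev carry over from the previous line; the table rounds u and y to 3 d.p., halves away from zero)
n=0: y=0, sp=5, e=sp−y=5; I=5, D=e−e_prev=5; u=0·5+3/4·5+5/4·5=10; next y=7/10·0+3/4·10=7.5
n=1: y=7.5, sp=5, e=sp−y=-2.5; I=2.5, D=e−e_prev=-7.5; u=0·(-2.5)+3/4·2.5+5/4·(-7.5)=-7.5; next y=7/10·7.5+3/4·(-7.5)=-0.375
n=2: y=-0.375, sp=5, e=sp−y=5.375; I=7.875, D=e−e_prev=7.875; u=0·5.375+3/4·7.875+5/4·7.875=15.75; next y=7/10·(-0.375)+3/4·15.75=11.55
n=3: y=11.55, sp=3, e=sp−y=-8.55; I=-0.675, D=e−e_prev=-13.925; u=0·(-8.55)+3/4·(-0.675)+5/4·(-13.925)=-17.9125; next y=7/10·11.55+3/4·(-17.9125)=-5.349375
n=4: y=-5.349375, sp=3, e=sp−y=8.349375; I=7.674375, D=e−e_prev=16.899375; u=0·8.349375+3/4·7.674375+5/4·16.899375=26.88; next y=7/10·(-5.349375)+3/4·26.88≈16.415438
n=5: y≈16.415438, sp=3, e=sp−y≈-13.415438; I≈-5.741063, D=e−e_prev≈-21.764813; u=0·(-13.415438)+3/4·(-5.741063)+5/4·(-21.764813)≈-31.511813; next y=7/10·16.415438+3/4·(-31.511813)≈-12.143053
n=6: y≈-12.143053, sp=3, e=sp−y≈15.143053; I≈9.401991, D=e−e_prev≈28.558491; u=0·15.143053+3/4·9.401991+5/4·28.558491≈42.749606; next y=7/10·(-12.143053)+3/4·42.749606≈23.562068
n=7: y≈23.562068, sp=2, e=sp−y≈-21.562068; I≈-12.160077, D=e−e_prev≈-36.705121; u=0·(-21.562068)+3/4·(-12.160077)+5/4·(-36.705121)≈-55.001458; next y=7/10·23.562068+3/4·(-55.001458)≈-24.757647
n=8: y≈-24.757647, sp=2, e=sp−y≈26.757647; I≈14.597570, D=e−e_prev≈48.319714; u=0·26.757647+3/4·14.597570+5/4·48.319714≈71.347820; next y=7/10·(-24.757647)+3/4·71.347820≈36.180512

0 5 10.000 0.000
1 5 -7.500 7.500
2 5 15.750 -0.375
3 3 -17.913 11.550
4 3 26.880 -5.349
5 3 -31.512 16.415
6 3 42.750 -12.143
7 2 -55.001 23.562
8 2 71.348 -24.758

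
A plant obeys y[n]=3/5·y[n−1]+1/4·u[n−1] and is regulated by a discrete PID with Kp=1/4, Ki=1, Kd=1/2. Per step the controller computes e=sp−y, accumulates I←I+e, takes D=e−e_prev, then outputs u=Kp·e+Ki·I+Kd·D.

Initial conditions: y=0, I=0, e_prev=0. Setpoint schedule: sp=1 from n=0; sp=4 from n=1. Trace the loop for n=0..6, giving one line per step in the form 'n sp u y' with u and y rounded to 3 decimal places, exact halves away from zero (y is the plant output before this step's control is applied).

0 1 1.750 0.000
1 4 6.734 0.438
2 4 6.376 1.946
3 4 7.757 2.762
4 4 7.942 3.596
5 4 7.806 4.143
6 4 7.422 4.437

(exact arithmetic carried between steps; '≈' marks a value shown rounded to 6 d.p. or computed from one; I and e_prev carry over from the previous line; the table rounds u and y to 3 d.p., halves away from zero)
n=0: y=0, sp=1, e=sp−y=1; I=1, D=e−e_prev=1; u=1/4·1+1·1+1/2·1=1.75; next y=3/5·0+1/4·1.75=0.4375
n=1: y=0.4375, sp=4, e=sp−y=3.5625; I=4.5625, D=e−e_prev=2.5625; u=1/4·3.5625+1·4.5625+1/2·2.5625=6.734375; next y=3/5·0.4375+1/4·6.734375≈1.946094
n=2: y≈1.946094, sp=4, e=sp−y≈2.053906; I≈6.616406, D=e−e_prev≈-1.508594; u=1/4·2.053906+1·6.616406+1/2·(-1.508594)≈6.375586; next y=3/5·1.946094+1/4·6.375586≈2.761553
n=3: y≈2.761553, sp=4, e=sp−y≈1.238447; I≈7.854854, D=e−e_prev≈-0.815459; u=1/4·1.238447+1·7.854854+1/2·(-0.815459)≈7.756736; next y=3/5·2.761553+1/4·7.756736≈3.596116
n=4: y≈3.596116, sp=4, e=sp−y≈0.403884; I≈8.258738, D=e−e_prev≈-0.834563; u=1/4·0.403884+1·8.258738+1/2·(-0.834563)≈7.942428; next y=3/5·3.596116+1/4·7.942428≈4.143276
n=5: y≈4.143276, sp=4, e=sp−y≈-0.143276; I≈8.115462, D=e−e_prev≈-0.547161; u=1/4·(-0.143276)+1·8.115462+1/2·(-0.547161)≈7.806062; next y=3/5·4.143276+1/4·7.806062≈4.437481
n=6: y≈4.437481, sp=4, e=sp−y≈-0.437481; I≈7.677980, D=e−e_prev≈-0.294205; u=1/4·(-0.437481)+1·7.677980+1/2·(-0.294205)≈7.421507; next y=3/5·4.437481+1/4·7.421507≈4.517866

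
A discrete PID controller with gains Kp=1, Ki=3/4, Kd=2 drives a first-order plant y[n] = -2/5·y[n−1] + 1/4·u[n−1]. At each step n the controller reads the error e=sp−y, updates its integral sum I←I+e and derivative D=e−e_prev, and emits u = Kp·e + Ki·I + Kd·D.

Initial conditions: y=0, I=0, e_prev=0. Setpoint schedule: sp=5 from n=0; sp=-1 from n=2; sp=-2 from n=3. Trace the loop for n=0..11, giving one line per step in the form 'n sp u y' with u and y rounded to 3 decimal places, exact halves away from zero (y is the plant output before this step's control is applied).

(exact arithmetic carried between steps; '≈' marks a value shown rounded to 6 d.p. or computed from one; I and e_prev carry over from the previous line; the table rounds u and y to 3 d.p., halves away from zero)
n=0: y=0, sp=5, e=sp−y=5; I=5, D=e−e_prev=5; u=1·5+3/4·5+2·5=18.75; next y=-2/5·0+1/4·18.75=4.6875
n=1: y=4.6875, sp=5, e=sp−y=0.3125; I=5.3125, D=e−e_prev=-4.6875; u=1·0.3125+3/4·5.3125+2·(-4.6875)=-5.078125; next y=-2/5·4.6875+1/4·(-5.078125)≈-3.144531
n=2: y≈-3.144531, sp=-1, e=sp−y≈2.144531; I≈7.457031, D=e−e_prev≈1.832031; u=1·2.144531+3/4·7.457031+2·1.832031≈11.401367; next y=-2/5·(-3.144531)+1/4·11.401367≈4.108154
n=3: y≈4.108154, sp=-2, e=sp−y≈-6.108154; I≈1.348877, D=e−e_prev≈-8.252686; u=1·(-6.108154)+3/4·1.348877+2·(-8.252686)≈-21.601868; next y=-2/5·4.108154+1/4·(-21.601868)≈-7.043729
n=4: y≈-7.043729, sp=-2, e=sp−y≈5.043729; I≈6.392606, D=e−e_prev≈11.151883; u=1·5.043729+3/4·6.392606+2·11.151883≈32.141949; next y=-2/5·(-7.043729)+1/4·32.141949≈10.852979
n=5: y≈10.852979, sp=-2, e=sp−y≈-12.852979; I≈-6.460373, D=e−e_prev≈-17.896707; u=1·(-12.852979)+3/4·(-6.460373)+2·(-17.896707)≈-53.491673; next y=-2/5·10.852979+1/4·(-53.491673)≈-17.714110
n=6: y≈-17.714110, sp=-2, e=sp−y≈15.714110; I≈9.253737, D=e−e_prev≈28.567088; u=1·15.714110+3/4·9.253737+2·28.567088≈79.788589; next y=-2/5·(-17.714110)+1/4·79.788589≈27.032791
n=7: y≈27.032791, sp=-2, e=sp−y≈-29.032791; I≈-19.779054, D=e−e_prev≈-44.746901; u=1·(-29.032791)+3/4·(-19.779054)+2·(-44.746901)≈-133.360883; next y=-2/5·27.032791+1/4·(-133.360883)≈-44.153337
n=8: y≈-44.153337, sp=-2, e=sp−y≈42.153337; I≈22.374283, D=e−e_prev≈71.186128; u=1·42.153337+3/4·22.374283+2·71.186128≈201.306306; next y=-2/5·(-44.153337)+1/4·201.306306≈67.987911
n=9: y≈67.987911, sp=-2, e=sp−y≈-69.987911; I≈-47.613629, D=e−e_prev≈-112.141249; u=1·(-69.987911)+3/4·(-47.613629)+2·(-112.141249)≈-329.980630; next y=-2/5·67.987911+1/4·(-329.980630)≈-109.690322
n=10: y≈-109.690322, sp=-2, e=sp−y≈107.690322; I≈60.076694, D=e−e_prev≈177.678234; u=1·107.690322+3/4·60.076694+2·177.678234≈508.104310; next y=-2/5·(-109.690322)+1/4·508.104310≈170.902206
n=11: y≈170.902206, sp=-2, e=sp−y≈-172.902206; I≈-112.825513, D=e−e_prev≈-280.592528; u=1·(-172.902206)+3/4·(-112.825513)+2·(-280.592528)≈-818.706398; next y=-2/5·170.902206+1/4·(-818.706398)≈-273.037482

0 5 18.750 0.000
1 5 -5.078 4.688
2 -1 11.401 -3.145
3 -2 -21.602 4.108
4 -2 32.142 -7.044
5 -2 -53.492 10.853
6 -2 79.789 -17.714
7 -2 -133.361 27.033
8 -2 201.306 -44.153
9 -2 -329.981 67.988
10 -2 508.104 -109.690
11 -2 -818.706 170.902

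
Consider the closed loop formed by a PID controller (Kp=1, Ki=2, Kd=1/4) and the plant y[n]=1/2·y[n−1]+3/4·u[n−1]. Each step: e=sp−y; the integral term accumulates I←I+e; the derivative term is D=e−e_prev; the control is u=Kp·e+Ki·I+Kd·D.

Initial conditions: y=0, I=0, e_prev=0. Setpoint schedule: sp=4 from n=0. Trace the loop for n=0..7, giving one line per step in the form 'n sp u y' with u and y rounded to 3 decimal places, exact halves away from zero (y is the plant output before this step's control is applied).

0 4 13.000 0.000
1 4 -11.688 9.750
2 4 23.582 -3.891
3 4 -27.850 15.741
4 4 47.040 -13.017
5 4 -61.928 28.771
6 4 96.679 -32.060
7 4 -134.162 56.479

(exact arithmetic carried between steps; '≈' marks a value shown rounded to 6 d.p. or computed from one; I and e_prev carry over from the previous line; the table rounds u and y to 3 d.p., halves away from zero)
n=0: y=0, sp=4, e=sp−y=4; I=4, D=e−e_prev=4; u=1·4+2·4+1/4·4=13; next y=1/2·0+3/4·13=9.75
n=1: y=9.75, sp=4, e=sp−y=-5.75; I=-1.75, D=e−e_prev=-9.75; u=1·(-5.75)+2·(-1.75)+1/4·(-9.75)=-11.6875; next y=1/2·9.75+3/4·(-11.6875)=-3.890625
n=2: y=-3.890625, sp=4, e=sp−y=7.890625; I=6.140625, D=e−e_prev=13.640625; u=1·7.890625+2·6.140625+1/4·13.640625≈23.582031; next y=1/2·(-3.890625)+3/4·23.582031≈15.741211
n=3: y≈15.741211, sp=4, e=sp−y≈-11.741211; I≈-5.600586, D=e−e_prev≈-19.631836; u=1·(-11.741211)+2·(-5.600586)+1/4·(-19.631836)≈-27.850342; next y=1/2·15.741211+3/4·(-27.850342)≈-13.017151
n=4: y≈-13.017151, sp=4, e=sp−y≈17.017151; I≈11.416565, D=e−e_prev≈28.758362; u=1·17.017151+2·11.416565+1/4·28.758362≈47.039871; next y=1/2·(-13.017151)+3/4·47.039871≈28.771328
n=5: y≈28.771328, sp=4, e=sp−y≈-24.771328; I≈-13.354763, D=e−e_prev≈-41.788479; u=1·(-24.771328)+2·(-13.354763)+1/4·(-41.788479)≈-61.927974; next y=1/2·28.771328+3/4·(-61.927974)≈-32.060316
n=6: y≈-32.060316, sp=4, e=sp−y≈36.060316; I≈22.705553, D=e−e_prev≈60.831644; u=1·36.060316+2·22.705553+1/4·60.831644≈96.679334; next y=1/2·(-32.060316)+3/4·96.679334≈56.479342
n=7: y≈56.479342, sp=4, e=sp−y≈-52.479342; I≈-29.773789, D=e−e_prev≈-88.539659; u=1·(-52.479342)+2·(-29.773789)+1/4·(-88.539659)≈-134.161835; next y=1/2·56.479342+3/4·(-134.161835)≈-72.381705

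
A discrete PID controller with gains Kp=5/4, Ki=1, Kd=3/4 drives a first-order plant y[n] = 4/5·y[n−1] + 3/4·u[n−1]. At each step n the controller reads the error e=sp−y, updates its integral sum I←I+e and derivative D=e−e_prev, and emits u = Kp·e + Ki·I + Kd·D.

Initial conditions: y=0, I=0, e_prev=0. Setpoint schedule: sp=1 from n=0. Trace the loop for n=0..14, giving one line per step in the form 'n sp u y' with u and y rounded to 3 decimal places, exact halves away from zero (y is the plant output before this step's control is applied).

0 1 3.000 0.000
1 1 -3.500 2.250
2 1 6.163 -0.825
3 1 -8.679 3.962
4 1 13.855 -3.340
5 1 -20.459 7.719
6 1 31.780 -9.169
7 1 -47.723 16.500
8 1 73.306 -22.593
9 1 -110.915 36.905
10 1 169.505 -53.662
11 1 -257.341 84.199
12 1 392.392 -125.647
13 1 -596.616 193.777
14 1 908.827 -292.441

(exact arithmetic carried between steps; '≈' marks a value shown rounded to 6 d.p. or computed from one; I and e_prev carry over from the previous line; the table rounds u and y to 3 d.p., halves away from zero)
n=0: y=0, sp=1, e=sp−y=1; I=1, D=e−e_prev=1; u=5/4·1+1·1+3/4·1=3; next y=4/5·0+3/4·3=2.25
n=1: y=2.25, sp=1, e=sp−y=-1.25; I=-0.25, D=e−e_prev=-2.25; u=5/4·(-1.25)+1·(-0.25)+3/4·(-2.25)=-3.5; next y=4/5·2.25+3/4·(-3.5)=-0.825
n=2: y=-0.825, sp=1, e=sp−y=1.825; I=1.575, D=e−e_prev=3.075; u=5/4·1.825+1·1.575+3/4·3.075=6.1625; next y=4/5·(-0.825)+3/4·6.1625=3.961875
n=3: y=3.961875, sp=1, e=sp−y=-2.961875; I=-1.386875, D=e−e_prev=-4.786875; u=5/4·(-2.961875)+1·(-1.386875)+3/4·(-4.786875)=-8.679375; next y=4/5·3.961875+3/4·(-8.679375)≈-3.340031
n=4: y≈-3.340031, sp=1, e=sp−y≈4.340031; I≈2.953156, D=e−e_prev≈7.301906; u=5/4·4.340031+1·2.953156+3/4·7.301906≈13.854625; next y=4/5·(-3.340031)+3/4·13.854625≈7.718944
n=5: y≈7.718944, sp=1, e=sp−y≈-6.718944; I≈-3.765788, D=e−e_prev≈-11.058975; u=5/4·(-6.718944)+1·(-3.765788)+3/4·(-11.058975)≈-20.458698; next y=4/5·7.718944+3/4·(-20.458698)≈-9.168869
n=6: y≈-9.168869, sp=1, e=sp−y≈10.168869; I≈6.403081, D=e−e_prev≈16.887813; u=5/4·10.168869+1·6.403081+3/4·16.887813≈31.780027; next y=4/5·(-9.168869)+3/4·31.780027≈16.499925
n=7: y≈16.499925, sp=1, e=sp−y≈-15.499925; I≈-9.096844, D=e−e_prev≈-25.668794; u=5/4·(-15.499925)+1·(-9.096844)+3/4·(-25.668794)≈-47.723345; next y=4/5·16.499925+3/4·(-47.723345)≈-22.592569
n=8: y≈-22.592569, sp=1, e=sp−y≈23.592569; I≈14.495725, D=e−e_prev≈39.092494; u=5/4·23.592569+1·14.495725+3/4·39.092494≈73.305807; next y=4/5·(-22.592569)+3/4·73.305807≈36.905300
n=9: y≈36.905300, sp=1, e=sp−y≈-35.905300; I≈-21.409575, D=e−e_prev≈-59.497869; u=5/4·(-35.905300)+1·(-21.409575)+3/4·(-59.497869)≈-110.914602; next y=4/5·36.905300+3/4·(-110.914602)≈-53.661711
n=10: y≈-53.661711, sp=1, e=sp−y≈54.661711; I≈33.252136, D=e−e_prev≈90.567011; u=5/4·54.661711+1·33.252136+3/4·90.567011≈169.504534; next y=4/5·(-53.661711)+3/4·169.504534≈84.199032
n=11: y≈84.199032, sp=1, e=sp−y≈-83.199032; I≈-49.946895, D=e−e_prev≈-137.860743; u=5/4·(-83.199032)+1·(-49.946895)+3/4·(-137.860743)≈-257.341242; next y=4/5·84.199032+3/4·(-257.341242)≈-125.646706
n=12: y≈-125.646706, sp=1, e=sp−y≈126.646706; I≈76.699811, D=e−e_prev≈209.845738; u=5/4·126.646706+1·76.699811+3/4·209.845738≈392.392497; next y=4/5·(-125.646706)+3/4·392.392497≈193.777008
n=13: y≈193.777008, sp=1, e=sp−y≈-192.777008; I≈-116.077197, D=e−e_prev≈-319.423714; u=5/4·(-192.777008)+1·(-116.077197)+3/4·(-319.423714)≈-596.616242; next y=4/5·193.777008+3/4·(-596.616242)≈-292.440575
n=14: y≈-292.440575, sp=1, e=sp−y≈293.440575; I≈177.363378, D=e−e_prev≈486.217583; u=5/4·293.440575+1·177.363378+3/4·486.217583≈908.827284; next y=4/5·(-292.440575)+3/4·908.827284≈447.668003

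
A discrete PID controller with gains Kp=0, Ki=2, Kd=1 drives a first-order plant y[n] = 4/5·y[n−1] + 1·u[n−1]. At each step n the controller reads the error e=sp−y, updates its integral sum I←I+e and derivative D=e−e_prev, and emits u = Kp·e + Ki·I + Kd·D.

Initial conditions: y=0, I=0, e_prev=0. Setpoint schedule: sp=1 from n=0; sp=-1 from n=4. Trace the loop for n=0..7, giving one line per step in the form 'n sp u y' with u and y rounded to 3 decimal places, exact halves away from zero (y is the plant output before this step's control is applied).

(exact arithmetic carried between steps; '≈' marks a value shown rounded to 6 d.p. or computed from one; I and e_prev carry over from the previous line; the table rounds u and y to 3 d.p., halves away from zero)
n=0: y=0, sp=1, e=sp−y=1; I=1, D=e−e_prev=1; u=0·1+2·1+1·1=3; next y=4/5·0+1·3=3
n=1: y=3, sp=1, e=sp−y=-2; I=-1, D=e−e_prev=-3; u=0·(-2)+2·(-1)+1·(-3)=-5; next y=4/5·3+1·(-5)=-2.6
n=2: y=-2.6, sp=1, e=sp−y=3.6; I=2.6, D=e−e_prev=5.6; u=0·3.6+2·2.6+1·5.6=10.8; next y=4/5·(-2.6)+1·10.8=8.72
n=3: y=8.72, sp=1, e=sp−y=-7.72; I=-5.12, D=e−e_prev=-11.32; u=0·(-7.72)+2·(-5.12)+1·(-11.32)=-21.56; next y=4/5·8.72+1·(-21.56)=-14.584
n=4: y=-14.584, sp=-1, e=sp−y=13.584; I=8.464, D=e−e_prev=21.304; u=0·13.584+2·8.464+1·21.304=38.232; next y=4/5·(-14.584)+1·38.232=26.5648
n=5: y=26.5648, sp=-1, e=sp−y=-27.5648; I=-19.1008, D=e−e_prev=-41.1488; u=0·(-27.5648)+2·(-19.1008)+1·(-41.1488)=-79.3504; next y=4/5·26.5648+1·(-79.3504)=-58.09856
n=6: y=-58.09856, sp=-1, e=sp−y=57.09856; I=37.99776, D=e−e_prev=84.66336; u=0·57.09856+2·37.99776+1·84.66336=160.65888; next y=4/5·(-58.09856)+1·160.65888=114.180032
n=7: y=114.180032, sp=-1, e=sp−y=-115.180032; I=-77.182272, D=e−e_prev=-172.278592; u=0·(-115.180032)+2·(-77.182272)+1·(-172.278592)=-326.643136; next y=4/5·114.180032+1·(-326.643136)≈-235.299110

0 1 3.000 0.000
1 1 -5.000 3.000
2 1 10.800 -2.600
3 1 -21.560 8.720
4 -1 38.232 -14.584
5 -1 -79.350 26.565
6 -1 160.659 -58.099
7 -1 -326.643 114.180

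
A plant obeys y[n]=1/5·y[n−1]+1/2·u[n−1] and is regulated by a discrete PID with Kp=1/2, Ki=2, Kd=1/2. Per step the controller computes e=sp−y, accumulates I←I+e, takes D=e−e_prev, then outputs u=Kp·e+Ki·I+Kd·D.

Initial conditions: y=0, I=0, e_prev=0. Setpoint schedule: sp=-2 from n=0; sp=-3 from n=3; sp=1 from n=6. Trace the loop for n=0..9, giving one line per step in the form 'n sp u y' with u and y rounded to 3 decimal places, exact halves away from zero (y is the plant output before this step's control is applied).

(exact arithmetic carried between steps; '≈' marks a value shown rounded to 6 d.p. or computed from one; I and e_prev carry over from the previous line; the table rounds u and y to 3 d.p., halves away from zero)
n=0: y=0, sp=-2, e=sp−y=-2; I=-2, D=e−e_prev=-2; u=1/2·(-2)+2·(-2)+1/2·(-2)=-6; next y=1/5·0+1/2·(-6)=-3
n=1: y=-3, sp=-2, e=sp−y=1; I=-1, D=e−e_prev=3; u=1/2·1+2·(-1)+1/2·3=0; next y=1/5·(-3)+1/2·0=-0.6
n=2: y=-0.6, sp=-2, e=sp−y=-1.4; I=-2.4, D=e−e_prev=-2.4; u=1/2·(-1.4)+2·(-2.4)+1/2·(-2.4)=-6.7; next y=1/5·(-0.6)+1/2·(-6.7)=-3.47
n=3: y=-3.47, sp=-3, e=sp−y=0.47; I=-1.93, D=e−e_prev=1.87; u=1/2·0.47+2·(-1.93)+1/2·1.87=-2.69; next y=1/5·(-3.47)+1/2·(-2.69)=-2.039
n=4: y=-2.039, sp=-3, e=sp−y=-0.961; I=-2.891, D=e−e_prev=-1.431; u=1/2·(-0.961)+2·(-2.891)+1/2·(-1.431)=-6.978; next y=1/5·(-2.039)+1/2·(-6.978)=-3.8968
n=5: y=-3.8968, sp=-3, e=sp−y=0.8968; I=-1.9942, D=e−e_prev=1.8578; u=1/2·0.8968+2·(-1.9942)+1/2·1.8578=-2.6111; next y=1/5·(-3.8968)+1/2·(-2.6111)=-2.08491
n=6: y=-2.08491, sp=1, e=sp−y=3.08491; I=1.09071, D=e−e_prev=2.18811; u=1/2·3.08491+2·1.09071+1/2·2.18811=4.81793; next y=1/5·(-2.08491)+1/2·4.81793=1.991983
n=7: y=1.991983, sp=1, e=sp−y=-0.991983; I=0.098727, D=e−e_prev=-4.076893; u=1/2·(-0.991983)+2·0.098727+1/2·(-4.076893)=-2.336984; next y=1/5·1.991983+1/2·(-2.336984)≈-0.770095
n=8: y≈-0.770095, sp=1, e=sp−y≈1.770095; I≈1.868822, D=e−e_prev≈2.762078; u=1/2·1.770095+2·1.868822+1/2·2.762078≈6.003732; next y=1/5·(-0.770095)+1/2·6.003732≈2.847847
n=9: y≈2.847847, sp=1, e=sp−y≈-1.847847; I≈0.020976, D=e−e_prev≈-3.617942; u=1/2·(-1.847847)+2·0.020976+1/2·(-3.617942)≈-2.690943; next y=1/5·2.847847+1/2·(-2.690943)≈-0.775902

0 -2 -6.000 0.000
1 -2 0.000 -3.000
2 -2 -6.700 -0.600
3 -3 -2.690 -3.470
4 -3 -6.978 -2.039
5 -3 -2.611 -3.897
6 1 4.818 -2.085
7 1 -2.337 1.992
8 1 6.004 -0.770
9 1 -2.691 2.848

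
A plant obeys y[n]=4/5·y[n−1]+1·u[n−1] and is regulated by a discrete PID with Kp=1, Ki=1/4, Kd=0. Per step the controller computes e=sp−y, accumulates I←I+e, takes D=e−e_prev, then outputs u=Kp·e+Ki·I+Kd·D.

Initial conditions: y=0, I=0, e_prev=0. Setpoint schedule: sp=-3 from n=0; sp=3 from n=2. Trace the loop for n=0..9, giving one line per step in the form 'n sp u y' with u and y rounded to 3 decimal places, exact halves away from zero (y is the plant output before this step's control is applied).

(exact arithmetic carried between steps; '≈' marks a value shown rounded to 6 d.p. or computed from one; I and e_prev carry over from the previous line; the table rounds u and y to 3 d.p., halves away from zero)
n=0: y=0, sp=-3, e=sp−y=-3; I=-3, D=e−e_prev=-3; u=1·(-3)+1/4·(-3)+0·(-3)=-3.75; next y=4/5·0+1·(-3.75)=-3.75
n=1: y=-3.75, sp=-3, e=sp−y=0.75; I=-2.25, D=e−e_prev=3.75; u=1·0.75+1/4·(-2.25)+0·3.75=0.1875; next y=4/5·(-3.75)+1·0.1875=-2.8125
n=2: y=-2.8125, sp=3, e=sp−y=5.8125; I=3.5625, D=e−e_prev=5.0625; u=1·5.8125+1/4·3.5625+0·5.0625=6.703125; next y=4/5·(-2.8125)+1·6.703125=4.453125
n=3: y=4.453125, sp=3, e=sp−y=-1.453125; I=2.109375, D=e−e_prev=-7.265625; u=1·(-1.453125)+1/4·2.109375+0·(-7.265625)≈-0.925781; next y=4/5·4.453125+1·(-0.925781)≈2.636719
n=4: y≈2.636719, sp=3, e=sp−y≈0.363281; I≈2.472656, D=e−e_prev≈1.816406; u=1·0.363281+1/4·2.472656+0·1.816406≈0.981445; next y=4/5·2.636719+1·0.981445≈3.090820
n=5: y≈3.090820, sp=3, e=sp−y≈-0.090820; I≈2.381836, D=e−e_prev≈-0.454102; u=1·(-0.090820)+1/4·2.381836+0·(-0.454102)≈0.504639; next y=4/5·3.090820+1·0.504639≈2.977295
n=6: y≈2.977295, sp=3, e=sp−y≈0.022705; I≈2.404541, D=e−e_prev≈0.113525; u=1·0.022705+1/4·2.404541+0·0.113525≈0.623840; next y=4/5·2.977295+1·0.623840≈3.005676
n=7: y≈3.005676, sp=3, e=sp−y≈-0.005676; I≈2.398865, D=e−e_prev≈-0.028381; u=1·(-0.005676)+1/4·2.398865+0·(-0.028381)≈0.594040; next y=4/5·3.005676+1·0.594040≈2.998581
n=8: y≈2.998581, sp=3, e=sp−y≈0.001419; I≈2.400284, D=e−e_prev≈0.007095; u=1·0.001419+1/4·2.400284+0·0.007095≈0.601490; next y=4/5·2.998581+1·0.601490≈3.000355
n=9: y≈3.000355, sp=3, e=sp−y≈-0.000355; I≈2.399929, D=e−e_prev≈-0.001774; u=1·(-0.000355)+1/4·2.399929+0·(-0.001774)≈0.599627; next y=4/5·3.000355+1·0.599627≈2.999911

0 -3 -3.750 0.000
1 -3 0.188 -3.750
2 3 6.703 -2.813
3 3 -0.926 4.453
4 3 0.981 2.637
5 3 0.505 3.091
6 3 0.624 2.977
7 3 0.594 3.006
8 3 0.601 2.999
9 3 0.600 3.000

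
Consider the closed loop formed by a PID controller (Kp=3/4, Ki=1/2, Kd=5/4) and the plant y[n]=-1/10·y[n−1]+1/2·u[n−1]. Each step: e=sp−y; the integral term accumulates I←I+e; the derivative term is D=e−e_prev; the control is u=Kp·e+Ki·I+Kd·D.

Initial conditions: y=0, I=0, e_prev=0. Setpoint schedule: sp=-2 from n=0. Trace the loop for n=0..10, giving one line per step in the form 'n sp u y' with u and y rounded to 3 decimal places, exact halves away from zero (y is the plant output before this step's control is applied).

(exact arithmetic carried between steps; '≈' marks a value shown rounded to 6 d.p. or computed from one; I and e_prev carry over from the previous line; the table rounds u and y to 3 d.p., halves away from zero)
n=0: y=0, sp=-2, e=sp−y=-2; I=-2, D=e−e_prev=-2; u=3/4·(-2)+1/2·(-2)+5/4·(-2)=-5; next y=-1/10·0+1/2·(-5)=-2.5
n=1: y=-2.5, sp=-2, e=sp−y=0.5; I=-1.5, D=e−e_prev=2.5; u=3/4·0.5+1/2·(-1.5)+5/4·2.5=2.75; next y=-1/10·(-2.5)+1/2·2.75=1.625
n=2: y=1.625, sp=-2, e=sp−y=-3.625; I=-5.125, D=e−e_prev=-4.125; u=3/4·(-3.625)+1/2·(-5.125)+5/4·(-4.125)=-10.4375; next y=-1/10·1.625+1/2·(-10.4375)=-5.38125
n=3: y=-5.38125, sp=-2, e=sp−y=3.38125; I=-1.74375, D=e−e_prev=7.00625; u=3/4·3.38125+1/2·(-1.74375)+5/4·7.00625=10.421875; next y=-1/10·(-5.38125)+1/2·10.421875≈5.749063
n=4: y≈5.749063, sp=-2, e=sp−y≈-7.749063; I≈-9.492813, D=e−e_prev≈-11.130313; u=3/4·(-7.749063)+1/2·(-9.492813)+5/4·(-11.130313)≈-24.471094; next y=-1/10·5.749063+1/2·(-24.471094)≈-12.810453
n=5: y≈-12.810453, sp=-2, e=sp−y≈10.810453; I≈1.317641, D=e−e_prev≈18.559516; u=3/4·10.810453+1/2·1.317641+5/4·18.559516≈31.966055; next y=-1/10·(-12.810453)+1/2·31.966055≈17.264073
n=6: y≈17.264073, sp=-2, e=sp−y≈-19.264073; I≈-17.946432, D=e−e_prev≈-30.074526; u=3/4·(-19.264073)+1/2·(-17.946432)+5/4·(-30.074526)≈-61.014428; next y=-1/10·17.264073+1/2·(-61.014428)≈-32.233621
n=7: y≈-32.233621, sp=-2, e=sp−y≈30.233621; I≈12.287189, D=e−e_prev≈49.497694; u=3/4·30.233621+1/2·12.287189+5/4·49.497694≈90.690928; next y=-1/10·(-32.233621)+1/2·90.690928≈48.568826
n=8: y≈48.568826, sp=-2, e=sp−y≈-50.568826; I≈-38.281637, D=e−e_prev≈-80.802447; u=3/4·(-50.568826)+1/2·(-38.281637)+5/4·(-80.802447)≈-158.070497; next y=-1/10·48.568826+1/2·(-158.070497)≈-83.892131
n=9: y≈-83.892131, sp=-2, e=sp−y≈81.892131; I≈43.610494, D=e−e_prev≈132.460957; u=3/4·81.892131+1/2·43.610494+5/4·132.460957≈248.800541; next y=-1/10·(-83.892131)+1/2·248.800541≈132.789484
n=10: y≈132.789484, sp=-2, e=sp−y≈-134.789484; I≈-91.178990, D=e−e_prev≈-216.681615; u=3/4·(-134.789484)+1/2·(-91.178990)+5/4·(-216.681615)≈-417.533626; next y=-1/10·132.789484+1/2·(-417.533626)≈-222.045761

0 -2 -5.000 0.000
1 -2 2.750 -2.500
2 -2 -10.438 1.625
3 -2 10.422 -5.381
4 -2 -24.471 5.749
5 -2 31.966 -12.810
6 -2 -61.014 17.264
7 -2 90.691 -32.234
8 -2 -158.070 48.569
9 -2 248.801 -83.892
10 -2 -417.534 132.789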